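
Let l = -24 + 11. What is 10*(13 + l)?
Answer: 0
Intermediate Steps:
l = -13
10*(13 + l) = 10*(13 - 13) = 10*0 = 0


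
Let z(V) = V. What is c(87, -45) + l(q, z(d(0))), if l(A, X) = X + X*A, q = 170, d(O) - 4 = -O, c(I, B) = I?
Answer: 771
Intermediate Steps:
d(O) = 4 - O
l(A, X) = X + A*X
c(87, -45) + l(q, z(d(0))) = 87 + (4 - 1*0)*(1 + 170) = 87 + (4 + 0)*171 = 87 + 4*171 = 87 + 684 = 771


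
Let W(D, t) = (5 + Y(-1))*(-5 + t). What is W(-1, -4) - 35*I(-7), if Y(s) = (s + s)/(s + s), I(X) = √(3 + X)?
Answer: -54 - 70*I ≈ -54.0 - 70.0*I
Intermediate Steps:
Y(s) = 1 (Y(s) = (2*s)/((2*s)) = (2*s)*(1/(2*s)) = 1)
W(D, t) = -30 + 6*t (W(D, t) = (5 + 1)*(-5 + t) = 6*(-5 + t) = -30 + 6*t)
W(-1, -4) - 35*I(-7) = (-30 + 6*(-4)) - 35*√(3 - 7) = (-30 - 24) - 70*I = -54 - 70*I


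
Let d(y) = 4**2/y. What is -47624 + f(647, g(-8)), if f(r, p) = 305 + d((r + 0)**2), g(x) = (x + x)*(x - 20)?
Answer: -19808159255/418609 ≈ -47319.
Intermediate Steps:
d(y) = 16/y
g(x) = 2*x*(-20 + x) (g(x) = (2*x)*(-20 + x) = 2*x*(-20 + x))
f(r, p) = 305 + 16/r**2 (f(r, p) = 305 + 16/((r + 0)**2) = 305 + 16/(r**2) = 305 + 16/r**2)
-47624 + f(647, g(-8)) = -47624 + (305 + 16/647**2) = -47624 + (305 + 16*(1/418609)) = -47624 + (305 + 16/418609) = -47624 + 127675761/418609 = -19808159255/418609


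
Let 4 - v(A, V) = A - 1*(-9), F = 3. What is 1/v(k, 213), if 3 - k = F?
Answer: -⅕ ≈ -0.20000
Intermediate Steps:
k = 0 (k = 3 - 1*3 = 3 - 3 = 0)
v(A, V) = -5 - A (v(A, V) = 4 - (A - 1*(-9)) = 4 - (A + 9) = 4 - (9 + A) = 4 + (-9 - A) = -5 - A)
1/v(k, 213) = 1/(-5 - 1*0) = 1/(-5 + 0) = 1/(-5) = -⅕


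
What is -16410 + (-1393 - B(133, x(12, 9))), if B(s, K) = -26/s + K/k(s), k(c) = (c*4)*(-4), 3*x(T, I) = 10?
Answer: -56826547/3192 ≈ -17803.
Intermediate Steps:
x(T, I) = 10/3 (x(T, I) = (⅓)*10 = 10/3)
k(c) = -16*c (k(c) = (4*c)*(-4) = -16*c)
B(s, K) = -26/s - K/(16*s) (B(s, K) = -26/s + K/((-16*s)) = -26/s + K*(-1/(16*s)) = -26/s - K/(16*s))
-16410 + (-1393 - B(133, x(12, 9))) = -16410 + (-1393 - (-416 - 1*10/3)/(16*133)) = -16410 + (-1393 - (-416 - 10/3)/(16*133)) = -16410 + (-1393 - (-1258)/(16*133*3)) = -16410 + (-1393 - 1*(-629/3192)) = -16410 + (-1393 + 629/3192) = -16410 - 4445827/3192 = -56826547/3192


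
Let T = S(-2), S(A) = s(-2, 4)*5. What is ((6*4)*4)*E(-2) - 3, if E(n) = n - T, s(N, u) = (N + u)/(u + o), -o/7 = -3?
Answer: -1167/5 ≈ -233.40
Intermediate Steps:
o = 21 (o = -7*(-3) = 21)
s(N, u) = (N + u)/(21 + u) (s(N, u) = (N + u)/(u + 21) = (N + u)/(21 + u))
S(A) = ⅖ (S(A) = ((-2 + 4)/(21 + 4))*5 = (2/25)*5 = ⅖)
T = ⅖ ≈ 0.40000
E(n) = -⅖ + n (E(n) = n - 1*⅖ = n - ⅖ = -⅖ + n)
((6*4)*4)*E(-2) - 3 = ((6*4)*4)*(-⅖ - 2) - 3 = (24*4)*(-12/5) - 3 = 96*(-12/5) - 3 = -1152/5 - 3 = -1167/5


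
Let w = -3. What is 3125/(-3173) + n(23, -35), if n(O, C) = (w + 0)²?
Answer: 25432/3173 ≈ 8.0151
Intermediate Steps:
n(O, C) = 9 (n(O, C) = (-3 + 0)² = (-3)² = 9)
3125/(-3173) + n(23, -35) = 3125/(-3173) + 9 = 3125*(-1/3173) + 9 = -3125/3173 + 9 = 25432/3173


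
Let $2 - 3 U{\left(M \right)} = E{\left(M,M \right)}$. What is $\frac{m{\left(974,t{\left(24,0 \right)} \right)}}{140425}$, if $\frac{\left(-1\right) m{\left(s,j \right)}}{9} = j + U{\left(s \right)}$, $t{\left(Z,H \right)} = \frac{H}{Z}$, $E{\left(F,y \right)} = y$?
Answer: $\frac{2916}{140425} \approx 0.020766$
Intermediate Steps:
$U{\left(M \right)} = \frac{2}{3} - \frac{M}{3}$
$m{\left(s,j \right)} = -6 - 9 j + 3 s$ ($m{\left(s,j \right)} = - 9 \left(j - \left(- \frac{2}{3} + \frac{s}{3}\right)\right) = - 9 \left(\frac{2}{3} + j - \frac{s}{3}\right) = -6 - 9 j + 3 s$)
$\frac{m{\left(974,t{\left(24,0 \right)} \right)}}{140425} = \frac{-6 - 9 \cdot \frac{0}{24} + 3 \cdot 974}{140425} = \left(-6 - 9 \cdot 0 \cdot \frac{1}{24} + 2922\right) \frac{1}{140425} = \left(-6 - 0 + 2922\right) \frac{1}{140425} = \left(-6 + 0 + 2922\right) \frac{1}{140425} = 2916 \cdot \frac{1}{140425} = \frac{2916}{140425}$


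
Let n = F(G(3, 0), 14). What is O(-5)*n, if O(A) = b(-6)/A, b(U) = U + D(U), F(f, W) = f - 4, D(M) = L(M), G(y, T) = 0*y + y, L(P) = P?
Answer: -12/5 ≈ -2.4000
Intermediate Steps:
G(y, T) = y (G(y, T) = 0 + y = y)
D(M) = M
F(f, W) = -4 + f
n = -1 (n = -4 + 3 = -1)
b(U) = 2*U (b(U) = U + U = 2*U)
O(A) = -12/A (O(A) = (2*(-6))/A = -12/A)
O(-5)*n = -12/(-5)*(-1) = -12*(-1/5)*(-1) = (12/5)*(-1) = -12/5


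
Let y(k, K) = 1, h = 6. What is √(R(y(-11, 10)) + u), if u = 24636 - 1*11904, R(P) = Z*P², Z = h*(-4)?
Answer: 6*√353 ≈ 112.73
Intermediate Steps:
Z = -24 (Z = 6*(-4) = -24)
R(P) = -24*P²
u = 12732 (u = 24636 - 11904 = 12732)
√(R(y(-11, 10)) + u) = √(-24*1² + 12732) = √(-24*1 + 12732) = √(-24 + 12732) = √12708 = 6*√353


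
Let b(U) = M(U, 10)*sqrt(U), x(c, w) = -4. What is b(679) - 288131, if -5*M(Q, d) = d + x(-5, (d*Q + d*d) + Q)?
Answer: -288131 - 6*sqrt(679)/5 ≈ -2.8816e+5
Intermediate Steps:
M(Q, d) = 4/5 - d/5 (M(Q, d) = -(d - 4)/5 = -(-4 + d)/5 = 4/5 - d/5)
b(U) = -6*sqrt(U)/5 (b(U) = (4/5 - 1/5*10)*sqrt(U) = (4/5 - 2)*sqrt(U) = -6*sqrt(U)/5)
b(679) - 288131 = -6*sqrt(679)/5 - 288131 = -288131 - 6*sqrt(679)/5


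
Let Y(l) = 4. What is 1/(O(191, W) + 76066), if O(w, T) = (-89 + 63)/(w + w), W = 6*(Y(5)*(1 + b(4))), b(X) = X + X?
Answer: 191/14528593 ≈ 1.3146e-5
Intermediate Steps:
b(X) = 2*X
W = 216 (W = 6*(4*(1 + 2*4)) = 6*(4*(1 + 8)) = 6*(4*9) = 6*36 = 216)
O(w, T) = -13/w (O(w, T) = -26*1/(2*w) = -13/w)
1/(O(191, W) + 76066) = 1/(-13/191 + 76066) = 1/(14528593/191) = 191/14528593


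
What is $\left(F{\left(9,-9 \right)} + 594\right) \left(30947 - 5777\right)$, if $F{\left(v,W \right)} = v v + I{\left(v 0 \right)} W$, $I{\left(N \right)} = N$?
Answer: $16989750$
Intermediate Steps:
$F{\left(v,W \right)} = v^{2}$ ($F{\left(v,W \right)} = v v + v 0 W = v^{2} + 0 W = v^{2} + 0 = v^{2}$)
$\left(F{\left(9,-9 \right)} + 594\right) \left(30947 - 5777\right) = \left(9^{2} + 594\right) \left(30947 - 5777\right) = \left(81 + 594\right) 25170 = 675 \cdot 25170 = 16989750$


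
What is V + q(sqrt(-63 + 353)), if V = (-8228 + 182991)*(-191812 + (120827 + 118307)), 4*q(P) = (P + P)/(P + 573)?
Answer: 2712926712260609/328039 + 573*sqrt(290)/656078 ≈ 8.2701e+9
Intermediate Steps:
q(P) = P/(2*(573 + P)) (q(P) = ((P + P)/(P + 573))/4 = ((2*P)/(573 + P))/4 = (2*P/(573 + P))/4 = P/(2*(573 + P)))
V = 8270134686 (V = 174763*(-191812 + 239134) = 174763*47322 = 8270134686)
V + q(sqrt(-63 + 353)) = 8270134686 + sqrt(-63 + 353)/(2*(573 + sqrt(-63 + 353))) = 8270134686 + sqrt(290)/(2*(573 + sqrt(290)))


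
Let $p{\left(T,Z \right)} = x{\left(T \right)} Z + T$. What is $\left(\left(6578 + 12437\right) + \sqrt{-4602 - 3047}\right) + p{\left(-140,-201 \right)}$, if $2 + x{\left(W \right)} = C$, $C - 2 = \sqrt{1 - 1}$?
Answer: $18875 + i \sqrt{7649} \approx 18875.0 + 87.459 i$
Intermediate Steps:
$C = 2$ ($C = 2 + \sqrt{1 - 1} = 2 + \sqrt{0} = 2 + 0 = 2$)
$x{\left(W \right)} = 0$ ($x{\left(W \right)} = -2 + 2 = 0$)
$p{\left(T,Z \right)} = T$ ($p{\left(T,Z \right)} = 0 Z + T = 0 + T = T$)
$\left(\left(6578 + 12437\right) + \sqrt{-4602 - 3047}\right) + p{\left(-140,-201 \right)} = \left(\left(6578 + 12437\right) + \sqrt{-4602 - 3047}\right) - 140 = \left(19015 + \sqrt{-7649}\right) - 140 = \left(19015 + i \sqrt{7649}\right) - 140 = 18875 + i \sqrt{7649}$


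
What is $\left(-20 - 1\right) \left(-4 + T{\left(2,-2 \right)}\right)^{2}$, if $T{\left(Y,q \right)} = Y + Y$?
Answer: $0$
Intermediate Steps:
$T{\left(Y,q \right)} = 2 Y$
$\left(-20 - 1\right) \left(-4 + T{\left(2,-2 \right)}\right)^{2} = \left(-20 - 1\right) \left(-4 + 2 \cdot 2\right)^{2} = - 21 \left(-4 + 4\right)^{2} = - 21 \cdot 0^{2} = \left(-21\right) 0 = 0$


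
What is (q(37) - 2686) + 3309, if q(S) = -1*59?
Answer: 564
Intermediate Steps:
q(S) = -59
(q(37) - 2686) + 3309 = (-59 - 2686) + 3309 = -2745 + 3309 = 564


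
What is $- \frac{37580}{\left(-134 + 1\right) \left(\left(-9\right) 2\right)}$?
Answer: $- \frac{18790}{1197} \approx -15.698$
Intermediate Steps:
$- \frac{37580}{\left(-134 + 1\right) \left(\left(-9\right) 2\right)} = - \frac{37580}{\left(-133\right) \left(-18\right)} = - \frac{37580}{2394} = \left(-37580\right) \frac{1}{2394} = - \frac{18790}{1197}$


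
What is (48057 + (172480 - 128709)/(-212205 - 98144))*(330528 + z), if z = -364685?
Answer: -39187007434858/23873 ≈ -1.6415e+9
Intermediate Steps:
(48057 + (172480 - 128709)/(-212205 - 98144))*(330528 + z) = (48057 + (172480 - 128709)/(-212205 - 98144))*(330528 - 364685) = (48057 + 43771/(-310349))*(-34157) = (48057 + 43771*(-1/310349))*(-34157) = (48057 - 3367/23873)*(-34157) = (1147261394/23873)*(-34157) = -39187007434858/23873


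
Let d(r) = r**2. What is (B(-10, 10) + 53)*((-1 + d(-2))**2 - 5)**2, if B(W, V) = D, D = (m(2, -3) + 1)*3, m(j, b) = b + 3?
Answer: 896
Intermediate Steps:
m(j, b) = 3 + b
D = 3 (D = ((3 - 3) + 1)*3 = (0 + 1)*3 = 1*3 = 3)
B(W, V) = 3
(B(-10, 10) + 53)*((-1 + d(-2))**2 - 5)**2 = (3 + 53)*((-1 + (-2)**2)**2 - 5)**2 = 56*((-1 + 4)**2 - 5)**2 = 56*(3**2 - 5)**2 = 56*(9 - 5)**2 = 56*4**2 = 56*16 = 896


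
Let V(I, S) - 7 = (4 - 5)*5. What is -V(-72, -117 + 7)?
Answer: -2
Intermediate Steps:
V(I, S) = 2 (V(I, S) = 7 + (4 - 5)*5 = 7 - 1*5 = 7 - 5 = 2)
-V(-72, -117 + 7) = -1*2 = -2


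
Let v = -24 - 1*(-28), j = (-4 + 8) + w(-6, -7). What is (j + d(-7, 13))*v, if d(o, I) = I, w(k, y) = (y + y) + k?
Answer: -12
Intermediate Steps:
w(k, y) = k + 2*y (w(k, y) = 2*y + k = k + 2*y)
j = -16 (j = (-4 + 8) + (-6 + 2*(-7)) = 4 + (-6 - 14) = 4 - 20 = -16)
v = 4 (v = -24 + 28 = 4)
(j + d(-7, 13))*v = (-16 + 13)*4 = -3*4 = -12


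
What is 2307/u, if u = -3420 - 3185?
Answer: -2307/6605 ≈ -0.34928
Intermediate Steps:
u = -6605
2307/u = 2307/(-6605) = 2307*(-1/6605) = -2307/6605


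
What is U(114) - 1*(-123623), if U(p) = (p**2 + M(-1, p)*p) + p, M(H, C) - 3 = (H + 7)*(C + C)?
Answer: 293027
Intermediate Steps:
M(H, C) = 3 + 2*C*(7 + H) (M(H, C) = 3 + (H + 7)*(C + C) = 3 + (7 + H)*(2*C) = 3 + 2*C*(7 + H))
U(p) = p + p**2 + p*(3 + 12*p) (U(p) = (p**2 + (3 + 14*p + 2*p*(-1))*p) + p = (p**2 + (3 + 14*p - 2*p)*p) + p = (p**2 + (3 + 12*p)*p) + p = (p**2 + p*(3 + 12*p)) + p = p + p**2 + p*(3 + 12*p))
U(114) - 1*(-123623) = 114*(4 + 13*114) - 1*(-123623) = 114*(4 + 1482) + 123623 = 114*1486 + 123623 = 169404 + 123623 = 293027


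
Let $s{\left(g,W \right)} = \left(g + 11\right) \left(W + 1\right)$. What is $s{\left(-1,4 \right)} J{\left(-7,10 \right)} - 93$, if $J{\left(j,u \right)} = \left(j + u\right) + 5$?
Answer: $307$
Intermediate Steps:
$s{\left(g,W \right)} = \left(1 + W\right) \left(11 + g\right)$ ($s{\left(g,W \right)} = \left(11 + g\right) \left(1 + W\right) = \left(1 + W\right) \left(11 + g\right)$)
$J{\left(j,u \right)} = 5 + j + u$
$s{\left(-1,4 \right)} J{\left(-7,10 \right)} - 93 = \left(11 - 1 + 11 \cdot 4 + 4 \left(-1\right)\right) \left(5 - 7 + 10\right) - 93 = \left(11 - 1 + 44 - 4\right) 8 - 93 = 50 \cdot 8 - 93 = 400 - 93 = 307$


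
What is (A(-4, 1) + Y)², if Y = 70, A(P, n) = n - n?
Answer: 4900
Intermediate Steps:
A(P, n) = 0
(A(-4, 1) + Y)² = (0 + 70)² = 70² = 4900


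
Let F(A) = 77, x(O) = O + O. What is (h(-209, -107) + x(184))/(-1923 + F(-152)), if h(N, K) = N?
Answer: -159/1846 ≈ -0.086132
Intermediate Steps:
x(O) = 2*O
(h(-209, -107) + x(184))/(-1923 + F(-152)) = (-209 + 2*184)/(-1923 + 77) = (-209 + 368)/(-1846) = 159*(-1/1846) = -159/1846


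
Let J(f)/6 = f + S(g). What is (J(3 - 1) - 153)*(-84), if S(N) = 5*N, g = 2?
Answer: 6804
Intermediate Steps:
J(f) = 60 + 6*f (J(f) = 6*(f + 5*2) = 6*(f + 10) = 6*(10 + f) = 60 + 6*f)
(J(3 - 1) - 153)*(-84) = ((60 + 6*(3 - 1)) - 153)*(-84) = ((60 + 6*2) - 153)*(-84) = ((60 + 12) - 153)*(-84) = (72 - 153)*(-84) = -81*(-84) = 6804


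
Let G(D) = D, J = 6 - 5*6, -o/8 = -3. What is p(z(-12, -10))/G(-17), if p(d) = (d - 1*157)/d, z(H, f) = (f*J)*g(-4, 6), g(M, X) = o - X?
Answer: -4163/73440 ≈ -0.056686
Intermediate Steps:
o = 24 (o = -8*(-3) = 24)
J = -24 (J = 6 - 30 = -24)
g(M, X) = 24 - X
z(H, f) = -432*f (z(H, f) = (f*(-24))*(24 - 1*6) = (-24*f)*(24 - 6) = -24*f*18 = -432*f)
p(d) = (-157 + d)/d (p(d) = (d - 157)/d = (-157 + d)/d)
p(z(-12, -10))/G(-17) = ((-157 - 432*(-10))/((-432*(-10))))/(-17) = ((-157 + 4320)/4320)*(-1/17) = ((1/4320)*4163)*(-1/17) = (4163/4320)*(-1/17) = -4163/73440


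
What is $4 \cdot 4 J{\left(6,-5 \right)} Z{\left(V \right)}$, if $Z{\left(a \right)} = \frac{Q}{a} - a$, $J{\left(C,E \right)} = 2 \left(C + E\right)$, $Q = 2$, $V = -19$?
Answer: $\frac{11488}{19} \approx 604.63$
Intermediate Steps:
$J{\left(C,E \right)} = 2 C + 2 E$
$Z{\left(a \right)} = - a + \frac{2}{a}$ ($Z{\left(a \right)} = \frac{2}{a} - a = - a + \frac{2}{a}$)
$4 \cdot 4 J{\left(6,-5 \right)} Z{\left(V \right)} = 4 \cdot 4 \left(2 \cdot 6 + 2 \left(-5\right)\right) \left(\left(-1\right) \left(-19\right) + \frac{2}{-19}\right) = 16 \left(12 - 10\right) \left(19 + 2 \left(- \frac{1}{19}\right)\right) = 16 \cdot 2 \left(19 - \frac{2}{19}\right) = 32 \cdot \frac{359}{19} = \frac{11488}{19}$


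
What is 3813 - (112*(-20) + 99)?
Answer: 5954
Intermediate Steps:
3813 - (112*(-20) + 99) = 3813 - (-2240 + 99) = 3813 - 1*(-2141) = 3813 + 2141 = 5954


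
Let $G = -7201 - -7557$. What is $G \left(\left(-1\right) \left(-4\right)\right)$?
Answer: $1424$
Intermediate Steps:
$G = 356$ ($G = -7201 + 7557 = 356$)
$G \left(\left(-1\right) \left(-4\right)\right) = 356 \left(\left(-1\right) \left(-4\right)\right) = 356 \cdot 4 = 1424$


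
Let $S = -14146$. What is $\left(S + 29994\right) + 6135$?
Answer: $21983$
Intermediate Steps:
$\left(S + 29994\right) + 6135 = \left(-14146 + 29994\right) + 6135 = 15848 + 6135 = 21983$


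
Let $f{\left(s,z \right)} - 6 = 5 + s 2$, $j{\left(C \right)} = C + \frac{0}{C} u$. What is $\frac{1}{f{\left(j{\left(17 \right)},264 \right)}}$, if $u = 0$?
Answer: $\frac{1}{45} \approx 0.022222$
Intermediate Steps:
$j{\left(C \right)} = C$ ($j{\left(C \right)} = C + \frac{0}{C} 0 = C + 0 \cdot 0 = C + 0 = C$)
$f{\left(s,z \right)} = 11 + 2 s$ ($f{\left(s,z \right)} = 6 + \left(5 + s 2\right) = 6 + \left(5 + 2 s\right) = 11 + 2 s$)
$\frac{1}{f{\left(j{\left(17 \right)},264 \right)}} = \frac{1}{11 + 2 \cdot 17} = \frac{1}{11 + 34} = \frac{1}{45}$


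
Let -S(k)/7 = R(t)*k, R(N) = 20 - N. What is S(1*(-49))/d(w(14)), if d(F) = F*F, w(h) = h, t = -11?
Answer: 217/4 ≈ 54.250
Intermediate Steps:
S(k) = -217*k (S(k) = -7*(20 - 1*(-11))*k = -7*(20 + 11)*k = -217*k)
d(F) = F²
S(1*(-49))/d(w(14)) = (-217*(-49))/(14²) = -217*(-49)/196 = 10633*(1/196) = 217/4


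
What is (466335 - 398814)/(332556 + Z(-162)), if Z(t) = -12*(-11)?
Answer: 22507/110896 ≈ 0.20296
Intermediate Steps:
Z(t) = 132
(466335 - 398814)/(332556 + Z(-162)) = (466335 - 398814)/(332556 + 132) = 67521/332688 = 67521*(1/332688) = 22507/110896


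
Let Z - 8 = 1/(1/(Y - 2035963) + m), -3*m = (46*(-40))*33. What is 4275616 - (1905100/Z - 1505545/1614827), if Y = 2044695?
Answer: 460917708978148775008/114159724850343 ≈ 4.0375e+6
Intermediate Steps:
m = 20240 (m = -46*(-40)*33/3 = -(-1840)*33/3 = -⅓*(-60720) = 20240)
Z = 1413894180/176735681 (Z = 8 + 1/(1/(2044695 - 2035963) + 20240) = 8 + 1/(1/8732 + 20240) = 8 + 1/(176735681/8732) = 8 + 8732/176735681 = 1413894180/176735681 ≈ 8.0000)
4275616 - (1905100/Z - 1505545/1614827) = 4275616 - (1905100/(1413894180/176735681) - 1505545/1614827) = 4275616 - (1905100*(176735681/1413894180) - 1505545*1/1614827) = 4275616 - (16834957293655/70694709 - 1505545/1614827) = 4275616 - 1*27185437147575361280/114159724850343 = 4275616 - 27185437147575361280/114159724850343 = 460917708978148775008/114159724850343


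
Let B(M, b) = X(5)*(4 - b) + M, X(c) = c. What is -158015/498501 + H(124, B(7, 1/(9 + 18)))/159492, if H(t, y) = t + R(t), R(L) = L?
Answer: -2089875011/6625576791 ≈ -0.31543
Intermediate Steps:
B(M, b) = 20 + M - 5*b (B(M, b) = 5*(4 - b) + M = (20 - 5*b) + M = 20 + M - 5*b)
H(t, y) = 2*t (H(t, y) = t + t = 2*t)
-158015/498501 + H(124, B(7, 1/(9 + 18)))/159492 = -158015/498501 + (2*124)/159492 = -158015*1/498501 + 248*(1/159492) = -158015/498501 + 62/39873 = -2089875011/6625576791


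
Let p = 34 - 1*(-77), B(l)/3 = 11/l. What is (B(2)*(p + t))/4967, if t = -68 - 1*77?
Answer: -561/4967 ≈ -0.11295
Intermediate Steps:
B(l) = 33/l (B(l) = 3*(11/l) = 33/l)
t = -145 (t = -68 - 77 = -145)
p = 111 (p = 34 + 77 = 111)
(B(2)*(p + t))/4967 = ((33/2)*(111 - 145))/4967 = ((33*(1/2))*(-34))*(1/4967) = ((33/2)*(-34))*(1/4967) = -561*1/4967 = -561/4967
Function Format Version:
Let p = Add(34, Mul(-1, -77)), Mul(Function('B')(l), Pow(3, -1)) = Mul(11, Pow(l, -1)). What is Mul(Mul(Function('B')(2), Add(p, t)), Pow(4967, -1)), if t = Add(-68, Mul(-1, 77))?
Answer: Rational(-561, 4967) ≈ -0.11295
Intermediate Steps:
Function('B')(l) = Mul(33, Pow(l, -1)) (Function('B')(l) = Mul(3, Mul(11, Pow(l, -1))) = Mul(33, Pow(l, -1)))
t = -145 (t = Add(-68, -77) = -145)
p = 111 (p = Add(34, 77) = 111)
Mul(Mul(Function('B')(2), Add(p, t)), Pow(4967, -1)) = Mul(Mul(Mul(33, Pow(2, -1)), Add(111, -145)), Pow(4967, -1)) = Mul(Mul(Mul(33, Rational(1, 2)), -34), Rational(1, 4967)) = Mul(Mul(Rational(33, 2), -34), Rational(1, 4967)) = Mul(-561, Rational(1, 4967)) = Rational(-561, 4967)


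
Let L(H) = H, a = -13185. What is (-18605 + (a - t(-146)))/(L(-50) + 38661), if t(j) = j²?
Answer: -53106/38611 ≈ -1.3754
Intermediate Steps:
(-18605 + (a - t(-146)))/(L(-50) + 38661) = (-18605 + (-13185 - 1*(-146)²))/(-50 + 38661) = (-18605 + (-13185 - 1*21316))/38611 = (-18605 + (-13185 - 21316))*(1/38611) = (-18605 - 34501)*(1/38611) = -53106*1/38611 = -53106/38611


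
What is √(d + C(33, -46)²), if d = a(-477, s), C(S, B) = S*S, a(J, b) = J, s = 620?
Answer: 6*√32929 ≈ 1088.8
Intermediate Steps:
C(S, B) = S²
d = -477
√(d + C(33, -46)²) = √(-477 + (33²)²) = √(-477 + 1089²) = √(-477 + 1185921) = √1185444 = 6*√32929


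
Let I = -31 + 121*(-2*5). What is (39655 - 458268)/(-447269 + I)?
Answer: 418613/448510 ≈ 0.93334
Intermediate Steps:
I = -1241 (I = -31 + 121*(-10) = -31 - 1210 = -1241)
(39655 - 458268)/(-447269 + I) = (39655 - 458268)/(-447269 - 1241) = -418613/(-448510) = -418613*(-1/448510) = 418613/448510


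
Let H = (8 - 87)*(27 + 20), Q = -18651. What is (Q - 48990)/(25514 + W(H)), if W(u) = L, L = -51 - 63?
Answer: -67641/25400 ≈ -2.6630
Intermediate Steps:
H = -3713 (H = -79*47 = -3713)
L = -114
W(u) = -114
(Q - 48990)/(25514 + W(H)) = (-18651 - 48990)/(25514 - 114) = -67641/25400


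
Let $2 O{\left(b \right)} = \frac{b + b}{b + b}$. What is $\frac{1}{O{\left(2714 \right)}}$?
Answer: $2$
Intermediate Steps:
$O{\left(b \right)} = \frac{1}{2}$ ($O{\left(b \right)} = \frac{\left(b + b\right) \frac{1}{b + b}}{2} = \frac{2 b \frac{1}{2 b}}{2} = \frac{1}{2} \cdot 1 = \frac{1}{2}$)
$\frac{1}{O{\left(2714 \right)}} = \frac{1}{\frac{1}{2}} = 2$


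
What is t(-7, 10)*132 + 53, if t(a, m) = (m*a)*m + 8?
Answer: -91291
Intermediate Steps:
t(a, m) = 8 + a*m² (t(a, m) = (a*m)*m + 8 = a*m² + 8 = 8 + a*m²)
t(-7, 10)*132 + 53 = (8 - 7*10²)*132 + 53 = (8 - 7*100)*132 + 53 = (8 - 700)*132 + 53 = -692*132 + 53 = -91344 + 53 = -91291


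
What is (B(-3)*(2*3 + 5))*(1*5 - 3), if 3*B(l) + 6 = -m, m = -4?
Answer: -44/3 ≈ -14.667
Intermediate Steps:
B(l) = -⅔ (B(l) = -2 + (-1*(-4))/3 = -2 + (⅓)*4 = -2 + 4/3 = -⅔)
(B(-3)*(2*3 + 5))*(1*5 - 3) = (-2*(2*3 + 5)/3)*(1*5 - 3) = (-2*(6 + 5)/3)*(5 - 3) = -⅔*11*2 = -22/3*2 = -44/3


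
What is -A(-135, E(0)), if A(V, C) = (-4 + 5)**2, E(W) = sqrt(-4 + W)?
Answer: -1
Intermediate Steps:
A(V, C) = 1 (A(V, C) = 1**2 = 1)
-A(-135, E(0)) = -1*1 = -1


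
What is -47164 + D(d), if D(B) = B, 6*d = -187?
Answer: -283171/6 ≈ -47195.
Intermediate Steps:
d = -187/6 (d = (1/6)*(-187) = -187/6 ≈ -31.167)
-47164 + D(d) = -47164 - 187/6 = -283171/6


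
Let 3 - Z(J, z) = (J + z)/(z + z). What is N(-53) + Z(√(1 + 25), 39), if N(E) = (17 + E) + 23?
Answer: -21/2 - √26/78 ≈ -10.565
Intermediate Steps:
N(E) = 40 + E
Z(J, z) = 3 - (J + z)/(2*z) (Z(J, z) = 3 - (J + z)/(z + z) = 3 - (J + z)/(2*z))
N(-53) + Z(√(1 + 25), 39) = (40 - 53) + (½)*(-√(1 + 25) + 5*39)/39 = -13 + (½)*(1/39)*(-√26 + 195) = -13 + (½)*(1/39)*(195 - √26) = -13 + (5/2 - √26/78) = -21/2 - √26/78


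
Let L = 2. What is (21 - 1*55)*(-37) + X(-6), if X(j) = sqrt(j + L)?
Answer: 1258 + 2*I ≈ 1258.0 + 2.0*I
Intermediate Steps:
X(j) = sqrt(2 + j) (X(j) = sqrt(j + 2) = sqrt(2 + j))
(21 - 1*55)*(-37) + X(-6) = (21 - 1*55)*(-37) + sqrt(2 - 6) = (21 - 55)*(-37) + sqrt(-4) = -34*(-37) + 2*I = 1258 + 2*I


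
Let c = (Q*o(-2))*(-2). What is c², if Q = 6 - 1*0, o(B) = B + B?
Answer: 2304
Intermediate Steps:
o(B) = 2*B
Q = 6 (Q = 6 + 0 = 6)
c = 48 (c = (6*(2*(-2)))*(-2) = (6*(-4))*(-2) = -24*(-2) = 48)
c² = 48² = 2304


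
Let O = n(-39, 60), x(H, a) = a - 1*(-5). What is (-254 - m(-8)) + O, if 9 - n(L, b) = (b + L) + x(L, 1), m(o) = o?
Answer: -264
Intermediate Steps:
x(H, a) = 5 + a (x(H, a) = a + 5 = 5 + a)
n(L, b) = 3 - L - b (n(L, b) = 9 - ((b + L) + (5 + 1)) = 9 - ((L + b) + 6) = 9 - (6 + L + b) = 9 + (-6 - L - b) = 3 - L - b)
O = -18 (O = 3 - 1*(-39) - 1*60 = 3 + 39 - 60 = -18)
(-254 - m(-8)) + O = (-254 - 1*(-8)) - 18 = (-254 + 8) - 18 = -246 - 18 = -264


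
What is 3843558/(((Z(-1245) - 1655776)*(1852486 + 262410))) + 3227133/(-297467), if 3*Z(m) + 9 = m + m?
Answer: -1884406918992972483/173698702931727848 ≈ -10.849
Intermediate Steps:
Z(m) = -3 + 2*m/3 (Z(m) = -3 + (m + m)/3 = -3 + (2*m)/3 = -3 + 2*m/3)
3843558/(((Z(-1245) - 1655776)*(1852486 + 262410))) + 3227133/(-297467) = 3843558/((((-3 + (2/3)*(-1245)) - 1655776)*(1852486 + 262410))) + 3227133/(-297467) = 3843558/((((-3 - 830) - 1655776)*2114896)) + 3227133*(-1/297467) = 3843558/(((-833 - 1655776)*2114896)) - 3227133/297467 = 3843558/((-1656609*2114896)) - 3227133/297467 = 3843558/(-3503555747664) - 3227133/297467 = 3843558*(-1/3503555747664) - 3227133/297467 = -640593/583925957944 - 3227133/297467 = -1884406918992972483/173698702931727848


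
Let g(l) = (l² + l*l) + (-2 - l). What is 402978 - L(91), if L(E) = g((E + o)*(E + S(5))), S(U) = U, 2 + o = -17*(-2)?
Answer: -278442940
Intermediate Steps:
o = 32 (o = -2 - 17*(-2) = -2 + 34 = 32)
g(l) = -2 - l + 2*l² (g(l) = (l² + l²) + (-2 - l) = 2*l² + (-2 - l) = -2 - l + 2*l²)
L(E) = -2 - (5 + E)*(32 + E) + 2*(5 + E)²*(32 + E)² (L(E) = -2 - (E + 32)*(E + 5) + 2*((E + 32)*(E + 5))² = -2 - (32 + E)*(5 + E) + 2*((32 + E)*(5 + E))² = -2 - (5 + E)*(32 + E) + 2*((5 + E)*(32 + E))² = -2 - (5 + E)*(32 + E) + 2*((5 + E)²*(32 + E)²) = -2 - (5 + E)*(32 + E) + 2*(5 + E)²*(32 + E)²)
402978 - L(91) = 402978 - (-162 - 1*91² - 37*91 + 2*(160 + 91² + 37*91)²) = 402978 - (-162 - 1*8281 - 3367 + 2*(160 + 8281 + 3367)²) = 402978 - (-162 - 8281 - 3367 + 2*11808²) = 402978 - (-162 - 8281 - 3367 + 2*139428864) = 402978 - (-162 - 8281 - 3367 + 278857728) = 402978 - 1*278845918 = 402978 - 278845918 = -278442940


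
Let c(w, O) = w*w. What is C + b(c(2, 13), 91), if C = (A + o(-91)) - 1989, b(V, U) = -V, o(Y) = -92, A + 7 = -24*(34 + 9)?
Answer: -3124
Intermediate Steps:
c(w, O) = w**2
A = -1039 (A = -7 - 24*(34 + 9) = -7 - 24*43 = -7 - 1032 = -1039)
C = -3120 (C = (-1039 - 92) - 1989 = -1131 - 1989 = -3120)
C + b(c(2, 13), 91) = -3120 - 1*2**2 = -3120 - 1*4 = -3120 - 4 = -3124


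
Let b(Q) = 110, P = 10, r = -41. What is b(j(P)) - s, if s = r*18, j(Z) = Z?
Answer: 848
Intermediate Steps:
s = -738 (s = -41*18 = -738)
b(j(P)) - s = 110 - 1*(-738) = 110 + 738 = 848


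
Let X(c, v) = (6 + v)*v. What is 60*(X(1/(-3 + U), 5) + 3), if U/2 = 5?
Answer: 3480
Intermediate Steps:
U = 10 (U = 2*5 = 10)
X(c, v) = v*(6 + v)
60*(X(1/(-3 + U), 5) + 3) = 60*(5*(6 + 5) + 3) = 60*(5*11 + 3) = 60*(55 + 3) = 60*58 = 3480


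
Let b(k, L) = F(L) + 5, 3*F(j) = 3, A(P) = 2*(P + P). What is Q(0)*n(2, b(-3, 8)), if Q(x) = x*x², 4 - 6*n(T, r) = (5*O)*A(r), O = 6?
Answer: 0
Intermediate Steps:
A(P) = 4*P (A(P) = 2*(2*P) = 4*P)
F(j) = 1 (F(j) = (⅓)*3 = 1)
b(k, L) = 6 (b(k, L) = 1 + 5 = 6)
n(T, r) = ⅔ - 20*r (n(T, r) = ⅔ - 5*6*4*r/6 = ⅔ - 5*4*r = ⅔ - 20*r)
Q(x) = x³
Q(0)*n(2, b(-3, 8)) = 0³*(⅔ - 20*6) = 0*(⅔ - 120) = 0*(-358/3) = 0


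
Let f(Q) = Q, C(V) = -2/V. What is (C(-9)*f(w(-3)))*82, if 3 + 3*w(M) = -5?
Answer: -1312/27 ≈ -48.593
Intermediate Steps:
w(M) = -8/3 (w(M) = -1 + (⅓)*(-5) = -1 - 5/3 = -8/3)
(C(-9)*f(w(-3)))*82 = (-2/(-9)*(-8/3))*82 = (-2*(-⅑)*(-8/3))*82 = ((2/9)*(-8/3))*82 = -16/27*82 = -1312/27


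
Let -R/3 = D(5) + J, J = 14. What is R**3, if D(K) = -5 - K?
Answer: -1728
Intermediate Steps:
R = -12 (R = -3*((-5 - 1*5) + 14) = -3*((-5 - 5) + 14) = -3*(-10 + 14) = -3*4 = -12)
R**3 = (-12)**3 = -1728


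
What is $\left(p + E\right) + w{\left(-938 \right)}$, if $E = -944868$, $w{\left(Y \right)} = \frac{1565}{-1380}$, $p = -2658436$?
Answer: $- \frac{994512217}{276} \approx -3.6033 \cdot 10^{6}$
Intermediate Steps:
$w{\left(Y \right)} = - \frac{313}{276}$ ($w{\left(Y \right)} = 1565 \left(- \frac{1}{1380}\right) = - \frac{313}{276}$)
$\left(p + E\right) + w{\left(-938 \right)} = \left(-2658436 - 944868\right) - \frac{313}{276} = -3603304 - \frac{313}{276} = - \frac{994512217}{276}$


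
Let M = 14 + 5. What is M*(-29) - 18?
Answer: -569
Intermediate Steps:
M = 19
M*(-29) - 18 = 19*(-29) - 18 = -551 - 18 = -569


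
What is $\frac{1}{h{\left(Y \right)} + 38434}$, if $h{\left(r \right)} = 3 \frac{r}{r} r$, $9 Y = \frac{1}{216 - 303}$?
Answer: $\frac{261}{10031273} \approx 2.6019 \cdot 10^{-5}$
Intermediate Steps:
$Y = - \frac{1}{783}$ ($Y = \frac{1}{9 \left(216 - 303\right)} = \frac{1}{9 \left(-87\right)} = \frac{1}{9} \left(- \frac{1}{87}\right) = - \frac{1}{783} \approx -0.0012771$)
$h{\left(r \right)} = 3 r$ ($h{\left(r \right)} = 3 \cdot 1 r = 3 r$)
$\frac{1}{h{\left(Y \right)} + 38434} = \frac{1}{3 \left(- \frac{1}{783}\right) + 38434} = \frac{1}{- \frac{1}{261} + 38434} = \frac{1}{\frac{10031273}{261}} = \frac{261}{10031273}$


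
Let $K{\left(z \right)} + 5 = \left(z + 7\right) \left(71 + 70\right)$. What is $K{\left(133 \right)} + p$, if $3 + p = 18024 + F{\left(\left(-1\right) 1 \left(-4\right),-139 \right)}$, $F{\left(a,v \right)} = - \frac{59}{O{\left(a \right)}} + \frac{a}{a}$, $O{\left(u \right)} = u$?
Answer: $\frac{150969}{4} \approx 37742.0$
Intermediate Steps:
$K{\left(z \right)} = 982 + 141 z$ ($K{\left(z \right)} = -5 + \left(z + 7\right) \left(71 + 70\right) = -5 + \left(7 + z\right) 141 = -5 + \left(987 + 141 z\right) = 982 + 141 z$)
$F{\left(a,v \right)} = 1 - \frac{59}{a}$ ($F{\left(a,v \right)} = - \frac{59}{a} + \frac{a}{a} = - \frac{59}{a} + 1 = 1 - \frac{59}{a}$)
$p = \frac{72029}{4}$ ($p = -3 + \left(18024 + \frac{-59 + \left(-1\right) 1 \left(-4\right)}{\left(-1\right) 1 \left(-4\right)}\right) = -3 + \left(18024 + \frac{-59 - -4}{\left(-1\right) \left(-4\right)}\right) = -3 + \left(18024 + \frac{-59 + 4}{4}\right) = -3 + \left(18024 + \frac{1}{4} \left(-55\right)\right) = -3 + \left(18024 - \frac{55}{4}\right) = -3 + \frac{72041}{4} = \frac{72029}{4} \approx 18007.0$)
$K{\left(133 \right)} + p = \left(982 + 141 \cdot 133\right) + \frac{72029}{4} = \left(982 + 18753\right) + \frac{72029}{4} = 19735 + \frac{72029}{4} = \frac{150969}{4}$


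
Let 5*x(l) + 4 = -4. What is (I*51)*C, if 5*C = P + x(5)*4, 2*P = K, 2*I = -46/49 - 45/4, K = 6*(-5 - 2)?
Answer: 16691943/9800 ≈ 1703.3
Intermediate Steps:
K = -42 (K = 6*(-7) = -42)
x(l) = -8/5 (x(l) = -⅘ + (⅕)*(-4) = -⅘ - ⅘ = -8/5)
I = -2389/392 (I = (-46/49 - 45/4)/2 = (½)*(-2389/196) = -2389/392 ≈ -6.0944)
P = -21 (P = (½)*(-42) = -21)
C = -137/25 (C = (-21 - 8/5*4)/5 = (-21 - 32/5)/5 = (⅕)*(-137/5) = -137/25 ≈ -5.4800)
(I*51)*C = -2389/392*51*(-137/25) = -121839/392*(-137/25) = 16691943/9800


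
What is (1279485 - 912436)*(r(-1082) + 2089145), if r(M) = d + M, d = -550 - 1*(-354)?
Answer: 766349494483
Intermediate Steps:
d = -196 (d = -550 + 354 = -196)
r(M) = -196 + M
(1279485 - 912436)*(r(-1082) + 2089145) = (1279485 - 912436)*((-196 - 1082) + 2089145) = 367049*(-1278 + 2089145) = 367049*2087867 = 766349494483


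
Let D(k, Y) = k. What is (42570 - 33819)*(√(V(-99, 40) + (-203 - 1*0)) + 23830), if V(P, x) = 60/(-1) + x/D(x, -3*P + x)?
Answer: 208536330 + 8751*I*√262 ≈ 2.0854e+8 + 1.4165e+5*I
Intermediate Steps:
V(P, x) = -59 (V(P, x) = 60/(-1) + x/x = 60*(-1) + 1 = -60 + 1 = -59)
(42570 - 33819)*(√(V(-99, 40) + (-203 - 1*0)) + 23830) = (42570 - 33819)*(√(-59 + (-203 - 1*0)) + 23830) = 8751*(√(-59 + (-203 + 0)) + 23830) = 8751*(√(-59 - 203) + 23830) = 8751*(√(-262) + 23830) = 8751*(I*√262 + 23830) = 8751*(23830 + I*√262) = 208536330 + 8751*I*√262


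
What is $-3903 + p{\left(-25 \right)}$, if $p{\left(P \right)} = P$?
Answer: $-3928$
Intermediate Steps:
$-3903 + p{\left(-25 \right)} = -3903 - 25 = -3928$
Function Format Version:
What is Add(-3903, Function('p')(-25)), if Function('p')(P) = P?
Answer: -3928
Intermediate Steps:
Add(-3903, Function('p')(-25)) = Add(-3903, -25) = -3928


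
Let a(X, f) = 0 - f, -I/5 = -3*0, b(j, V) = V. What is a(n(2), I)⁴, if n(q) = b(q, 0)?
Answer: 0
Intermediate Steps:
n(q) = 0
I = 0 (I = -(-15)*0 = -5*0 = 0)
a(X, f) = -f
a(n(2), I)⁴ = (-1*0)⁴ = 0⁴ = 0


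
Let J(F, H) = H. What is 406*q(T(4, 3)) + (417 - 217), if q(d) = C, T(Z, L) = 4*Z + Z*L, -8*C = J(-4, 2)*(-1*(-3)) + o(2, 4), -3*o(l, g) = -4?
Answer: -1033/6 ≈ -172.17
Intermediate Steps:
o(l, g) = 4/3 (o(l, g) = -1/3*(-4) = 4/3)
C = -11/12 (C = -(2*(-1*(-3)) + 4/3)/8 = -(2*3 + 4/3)/8 = -(6 + 4/3)/8 = -1/8*22/3 = -11/12 ≈ -0.91667)
T(Z, L) = 4*Z + L*Z
q(d) = -11/12
406*q(T(4, 3)) + (417 - 217) = 406*(-11/12) + (417 - 217) = -2233/6 + 200 = -1033/6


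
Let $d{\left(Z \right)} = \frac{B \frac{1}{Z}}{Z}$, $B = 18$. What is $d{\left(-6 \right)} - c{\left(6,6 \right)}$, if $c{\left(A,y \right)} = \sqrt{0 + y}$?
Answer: $\frac{1}{2} - \sqrt{6} \approx -1.9495$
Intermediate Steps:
$c{\left(A,y \right)} = \sqrt{y}$
$d{\left(Z \right)} = \frac{18}{Z^{2}}$ ($d{\left(Z \right)} = \frac{18 \frac{1}{Z}}{Z} = \frac{18}{Z^{2}}$)
$d{\left(-6 \right)} - c{\left(6,6 \right)} = \frac{18}{36} - \sqrt{6} = 18 \cdot \frac{1}{36} - \sqrt{6} = \frac{1}{2} - \sqrt{6}$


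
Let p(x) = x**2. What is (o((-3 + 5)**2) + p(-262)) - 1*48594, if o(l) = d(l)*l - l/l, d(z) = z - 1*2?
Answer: 20057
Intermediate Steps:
d(z) = -2 + z (d(z) = z - 2 = -2 + z)
o(l) = -1 + l*(-2 + l) (o(l) = (-2 + l)*l - l/l = l*(-2 + l) - 1*1 = l*(-2 + l) - 1 = -1 + l*(-2 + l))
(o((-3 + 5)**2) + p(-262)) - 1*48594 = ((-1 + (-3 + 5)**2*(-2 + (-3 + 5)**2)) + (-262)**2) - 1*48594 = ((-1 + 2**2*(-2 + 2**2)) + 68644) - 48594 = ((-1 + 4*(-2 + 4)) + 68644) - 48594 = ((-1 + 4*2) + 68644) - 48594 = ((-1 + 8) + 68644) - 48594 = (7 + 68644) - 48594 = 68651 - 48594 = 20057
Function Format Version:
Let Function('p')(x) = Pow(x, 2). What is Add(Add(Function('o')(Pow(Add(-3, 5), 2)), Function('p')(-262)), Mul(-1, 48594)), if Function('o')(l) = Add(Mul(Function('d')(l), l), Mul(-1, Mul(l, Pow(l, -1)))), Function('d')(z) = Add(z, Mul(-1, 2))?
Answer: 20057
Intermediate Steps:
Function('d')(z) = Add(-2, z) (Function('d')(z) = Add(z, -2) = Add(-2, z))
Function('o')(l) = Add(-1, Mul(l, Add(-2, l))) (Function('o')(l) = Add(Mul(Add(-2, l), l), Mul(-1, Mul(l, Pow(l, -1)))) = Add(Mul(l, Add(-2, l)), Mul(-1, 1)) = Add(Mul(l, Add(-2, l)), -1) = Add(-1, Mul(l, Add(-2, l))))
Add(Add(Function('o')(Pow(Add(-3, 5), 2)), Function('p')(-262)), Mul(-1, 48594)) = Add(Add(Add(-1, Mul(Pow(Add(-3, 5), 2), Add(-2, Pow(Add(-3, 5), 2)))), Pow(-262, 2)), Mul(-1, 48594)) = Add(Add(Add(-1, Mul(Pow(2, 2), Add(-2, Pow(2, 2)))), 68644), -48594) = Add(Add(Add(-1, Mul(4, Add(-2, 4))), 68644), -48594) = Add(Add(Add(-1, Mul(4, 2)), 68644), -48594) = Add(Add(Add(-1, 8), 68644), -48594) = Add(Add(7, 68644), -48594) = Add(68651, -48594) = 20057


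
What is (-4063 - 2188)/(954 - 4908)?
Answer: 6251/3954 ≈ 1.5809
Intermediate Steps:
(-4063 - 2188)/(954 - 4908) = -6251/(-3954) = -6251*(-1/3954) = 6251/3954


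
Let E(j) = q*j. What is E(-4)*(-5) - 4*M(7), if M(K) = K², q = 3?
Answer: -136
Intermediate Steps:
E(j) = 3*j
E(-4)*(-5) - 4*M(7) = (3*(-4))*(-5) - 4*7² = -12*(-5) - 4*49 = 60 - 196 = -136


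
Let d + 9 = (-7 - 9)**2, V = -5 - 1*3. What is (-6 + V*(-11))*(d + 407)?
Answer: 53628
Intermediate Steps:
V = -8 (V = -5 - 3 = -8)
d = 247 (d = -9 + (-7 - 9)**2 = -9 + (-16)**2 = -9 + 256 = 247)
(-6 + V*(-11))*(d + 407) = (-6 - 8*(-11))*(247 + 407) = (-6 + 88)*654 = 82*654 = 53628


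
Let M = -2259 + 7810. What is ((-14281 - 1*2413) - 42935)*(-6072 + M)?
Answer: 31066709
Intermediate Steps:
M = 5551
((-14281 - 1*2413) - 42935)*(-6072 + M) = ((-14281 - 1*2413) - 42935)*(-6072 + 5551) = ((-14281 - 2413) - 42935)*(-521) = (-16694 - 42935)*(-521) = -59629*(-521) = 31066709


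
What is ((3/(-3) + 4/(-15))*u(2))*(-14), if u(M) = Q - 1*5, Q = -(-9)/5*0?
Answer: -266/3 ≈ -88.667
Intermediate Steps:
Q = 0 (Q = -(-9)/5*0 = -3*(-⅗)*0 = (9/5)*0 = 0)
u(M) = -5 (u(M) = 0 - 1*5 = 0 - 5 = -5)
((3/(-3) + 4/(-15))*u(2))*(-14) = ((3/(-3) + 4/(-15))*(-5))*(-14) = ((3*(-⅓) + 4*(-1/15))*(-5))*(-14) = ((-1 - 4/15)*(-5))*(-14) = -19/15*(-5)*(-14) = (19/3)*(-14) = -266/3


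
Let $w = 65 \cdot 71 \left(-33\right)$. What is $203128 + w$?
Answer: $50833$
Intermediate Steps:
$w = -152295$ ($w = 4615 \left(-33\right) = -152295$)
$203128 + w = 203128 - 152295 = 50833$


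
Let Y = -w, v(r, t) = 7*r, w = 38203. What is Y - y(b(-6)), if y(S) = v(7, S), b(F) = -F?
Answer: -38252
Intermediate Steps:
y(S) = 49 (y(S) = 7*7 = 49)
Y = -38203 (Y = -1*38203 = -38203)
Y - y(b(-6)) = -38203 - 1*49 = -38203 - 49 = -38252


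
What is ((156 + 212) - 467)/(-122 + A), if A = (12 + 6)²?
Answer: -99/202 ≈ -0.49010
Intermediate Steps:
A = 324 (A = 18² = 324)
((156 + 212) - 467)/(-122 + A) = ((156 + 212) - 467)/(-122 + 324) = (368 - 467)/202 = -99*1/202 = -99/202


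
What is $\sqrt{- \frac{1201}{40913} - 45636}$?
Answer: $\frac{i \sqrt{76388943331397}}{40913} \approx 213.63 i$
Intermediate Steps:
$\sqrt{- \frac{1201}{40913} - 45636} = \sqrt{- \frac{1867106869}{40913}} = \frac{i \sqrt{76388943331397}}{40913}$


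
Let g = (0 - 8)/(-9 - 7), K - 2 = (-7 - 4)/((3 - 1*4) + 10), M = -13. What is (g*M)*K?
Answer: -91/18 ≈ -5.0556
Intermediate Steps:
K = 7/9 (K = 2 + (-7 - 4)/((3 - 1*4) + 10) = 2 - 11/((3 - 4) + 10) = 2 - 11/(-1 + 10) = 2 - 11/9 = 7/9 ≈ 0.77778)
g = ½ (g = -8/(-16) = -8*(-1/16) = ½ ≈ 0.50000)
(g*M)*K = ((½)*(-13))*(7/9) = -13/2*7/9 = -91/18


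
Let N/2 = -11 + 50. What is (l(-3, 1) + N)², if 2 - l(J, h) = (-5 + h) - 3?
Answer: 7569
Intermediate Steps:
l(J, h) = 10 - h (l(J, h) = 2 - ((-5 + h) - 3) = 2 - (-8 + h) = 2 + (8 - h) = 10 - h)
N = 78 (N = 2*(-11 + 50) = 2*39 = 78)
(l(-3, 1) + N)² = ((10 - 1*1) + 78)² = ((10 - 1) + 78)² = (9 + 78)² = 87² = 7569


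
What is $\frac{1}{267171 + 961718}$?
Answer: $\frac{1}{1228889} \approx 8.1374 \cdot 10^{-7}$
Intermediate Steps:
$\frac{1}{267171 + 961718} = \frac{1}{1228889}$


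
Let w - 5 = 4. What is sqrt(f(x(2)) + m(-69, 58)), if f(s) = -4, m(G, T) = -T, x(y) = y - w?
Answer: I*sqrt(62) ≈ 7.874*I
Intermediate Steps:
w = 9 (w = 5 + 4 = 9)
x(y) = -9 + y (x(y) = y - 1*9 = y - 9 = -9 + y)
sqrt(f(x(2)) + m(-69, 58)) = sqrt(-4 - 1*58) = sqrt(-4 - 58) = sqrt(-62) = I*sqrt(62)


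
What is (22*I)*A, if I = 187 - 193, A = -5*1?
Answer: 660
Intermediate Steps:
A = -5
I = -6
(22*I)*A = (22*(-6))*(-5) = -132*(-5) = 660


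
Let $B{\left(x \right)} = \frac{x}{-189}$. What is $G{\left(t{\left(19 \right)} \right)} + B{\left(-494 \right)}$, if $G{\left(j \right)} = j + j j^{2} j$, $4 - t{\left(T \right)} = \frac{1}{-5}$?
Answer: $\frac{37561784}{118125} \approx 317.98$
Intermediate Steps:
$t{\left(T \right)} = \frac{21}{5}$ ($t{\left(T \right)} = 4 - \frac{1}{-5} = 4 - - \frac{1}{5} = 4 + \frac{1}{5} = \frac{21}{5}$)
$G{\left(j \right)} = j + j^{4}$ ($G{\left(j \right)} = j + j^{3} j = j + j^{4}$)
$B{\left(x \right)} = - \frac{x}{189}$ ($B{\left(x \right)} = x \left(- \frac{1}{189}\right) = - \frac{x}{189}$)
$G{\left(t{\left(19 \right)} \right)} + B{\left(-494 \right)} = \left(\frac{21}{5} + \left(\frac{21}{5}\right)^{4}\right) - - \frac{494}{189} = \left(\frac{21}{5} + \frac{194481}{625}\right) + \frac{494}{189} = \frac{197106}{625} + \frac{494}{189} = \frac{37561784}{118125}$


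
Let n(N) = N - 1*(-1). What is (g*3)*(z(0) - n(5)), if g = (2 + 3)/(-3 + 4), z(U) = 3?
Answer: -45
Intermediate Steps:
n(N) = 1 + N (n(N) = N + 1 = 1 + N)
g = 5 (g = 5/1 = 5*1 = 5)
(g*3)*(z(0) - n(5)) = (5*3)*(3 - (1 + 5)) = 15*(3 - 1*6) = 15*(3 - 6) = 15*(-3) = -45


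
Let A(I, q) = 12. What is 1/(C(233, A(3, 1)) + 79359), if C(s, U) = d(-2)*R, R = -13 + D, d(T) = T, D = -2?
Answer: 1/79389 ≈ 1.2596e-5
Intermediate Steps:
R = -15 (R = -13 - 2 = -15)
C(s, U) = 30 (C(s, U) = -2*(-15) = 30)
1/(C(233, A(3, 1)) + 79359) = 1/(30 + 79359) = 1/79389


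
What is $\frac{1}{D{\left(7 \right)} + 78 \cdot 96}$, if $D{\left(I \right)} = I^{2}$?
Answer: $\frac{1}{7537} \approx 0.00013268$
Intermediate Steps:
$\frac{1}{D{\left(7 \right)} + 78 \cdot 96} = \frac{1}{7^{2} + 78 \cdot 96} = \frac{1}{49 + 7488} = \frac{1}{7537}$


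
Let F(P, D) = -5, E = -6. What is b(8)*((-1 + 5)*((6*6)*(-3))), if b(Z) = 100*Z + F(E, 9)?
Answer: -343440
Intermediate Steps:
b(Z) = -5 + 100*Z (b(Z) = 100*Z - 5 = -5 + 100*Z)
b(8)*((-1 + 5)*((6*6)*(-3))) = (-5 + 100*8)*((-1 + 5)*((6*6)*(-3))) = (-5 + 800)*(4*(36*(-3))) = 795*(4*(-108)) = 795*(-432) = -343440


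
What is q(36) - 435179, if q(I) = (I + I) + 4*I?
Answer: -434963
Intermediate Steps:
q(I) = 6*I (q(I) = 2*I + 4*I = 6*I)
q(36) - 435179 = 6*36 - 435179 = 216 - 435179 = -434963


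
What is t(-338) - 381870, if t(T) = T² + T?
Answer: -267964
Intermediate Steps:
t(T) = T + T²
t(-338) - 381870 = -338*(1 - 338) - 381870 = -338*(-337) - 381870 = 113906 - 381870 = -267964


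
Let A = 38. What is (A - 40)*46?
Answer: -92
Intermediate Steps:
(A - 40)*46 = (38 - 40)*46 = -2*46 = -92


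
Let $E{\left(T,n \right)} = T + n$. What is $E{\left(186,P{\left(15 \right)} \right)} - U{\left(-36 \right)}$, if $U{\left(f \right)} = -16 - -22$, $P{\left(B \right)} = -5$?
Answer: $175$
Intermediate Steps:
$U{\left(f \right)} = 6$ ($U{\left(f \right)} = -16 + 22 = 6$)
$E{\left(186,P{\left(15 \right)} \right)} - U{\left(-36 \right)} = \left(186 - 5\right) - 6 = 181 - 6 = 175$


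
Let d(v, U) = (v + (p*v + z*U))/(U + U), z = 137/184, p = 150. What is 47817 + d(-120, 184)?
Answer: 17578673/368 ≈ 47768.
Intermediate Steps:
z = 137/184 (z = 137*(1/184) = 137/184 ≈ 0.74457)
d(v, U) = (151*v + 137*U/184)/(2*U) (d(v, U) = (v + (150*v + 137*U/184))/(U + U) = (151*v + 137*U/184)/((2*U)) = (151*v + 137*U/184)*(1/(2*U)) = (151*v + 137*U/184)/(2*U))
47817 + d(-120, 184) = 47817 + (1/368)*(137*184 + 27784*(-120))/184 = 47817 + (1/368)*(1/184)*(25208 - 3334080) = 47817 + (1/368)*(1/184)*(-3308872) = 47817 - 17983/368 = 17578673/368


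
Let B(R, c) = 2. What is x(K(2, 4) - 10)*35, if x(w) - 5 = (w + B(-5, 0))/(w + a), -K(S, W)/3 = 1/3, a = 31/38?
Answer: 8855/43 ≈ 205.93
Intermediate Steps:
a = 31/38 (a = 31*(1/38) = 31/38 ≈ 0.81579)
K(S, W) = -1 (K(S, W) = -3/3 = -3*1/3 = -1)
x(w) = 5 + (2 + w)/(31/38 + w) (x(w) = 5 + (w + 2)/(w + 31/38) = 5 + (2 + w)/(31/38 + w))
x(K(2, 4) - 10)*35 = (3*(77 + 76*(-1 - 10))/(31 + 38*(-1 - 10)))*35 = (3*(77 + 76*(-11))/(31 + 38*(-11)))*35 = (3*(77 - 836)/(31 - 418))*35 = (3*(-759)/(-387))*35 = (3*(-1/387)*(-759))*35 = (253/43)*35 = 8855/43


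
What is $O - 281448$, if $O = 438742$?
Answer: $157294$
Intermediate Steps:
$O - 281448 = 438742 - 281448 = 157294$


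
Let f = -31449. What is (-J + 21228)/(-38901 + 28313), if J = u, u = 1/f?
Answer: -667599373/332982012 ≈ -2.0049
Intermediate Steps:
u = -1/31449 (u = 1/(-31449) = -1/31449 ≈ -3.1798e-5)
J = -1/31449 ≈ -3.1798e-5
(-J + 21228)/(-38901 + 28313) = (-1*(-1/31449) + 21228)/(-38901 + 28313) = (1/31449 + 21228)/(-10588) = (667599373/31449)*(-1/10588) = -667599373/332982012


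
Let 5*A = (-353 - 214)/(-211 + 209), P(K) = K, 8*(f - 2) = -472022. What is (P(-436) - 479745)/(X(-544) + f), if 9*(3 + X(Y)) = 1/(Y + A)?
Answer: 84237192468/10350909895 ≈ 8.1381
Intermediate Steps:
f = -236003/4 (f = 2 + (⅛)*(-472022) = 2 - 236011/4 = -236003/4 ≈ -59001.)
A = 567/10 (A = ((-353 - 214)/(-211 + 209))/5 = (-567/(-2))/5 = (-567*(-½))/5 = (⅕)*(567/2) = 567/10 ≈ 56.700)
X(Y) = -3 + 1/(9*(567/10 + Y)) (X(Y) = -3 + 1/(9*(Y + 567/10)) = -3 + 1/(9*(567/10 + Y)))
(P(-436) - 479745)/(X(-544) + f) = (-436 - 479745)/((-15299 - 270*(-544))/(9*(567 + 10*(-544))) - 236003/4) = -480181/((-15299 + 146880)/(9*(567 - 5440)) - 236003/4) = -480181/((⅑)*131581/(-4873) - 236003/4) = -480181/((⅑)*(-1/4873)*131581 - 236003/4) = -480181/(-131581/43857 - 236003/4) = -480181/(-10350909895/175428) = -480181*(-175428/10350909895) = 84237192468/10350909895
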